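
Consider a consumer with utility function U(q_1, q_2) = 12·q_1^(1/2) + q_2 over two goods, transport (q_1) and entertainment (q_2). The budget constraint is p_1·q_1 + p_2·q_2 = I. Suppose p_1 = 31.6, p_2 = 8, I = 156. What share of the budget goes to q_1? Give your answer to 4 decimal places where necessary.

Solve: √q_1 = 6·p_2/p_1, so q_1*(p_1,p_2) = (6·p_2/p_1)², and q_2* = (I − p_1·q_1*)/p_2.
Plugging in: q_1* = (6·8/31.6)² = 2.3073, q_2* = 10.3861.
Expenditure on q_1: 31.6·2.3073 = 72.9114; share = 0.4674.

share on q_1 = 0.4674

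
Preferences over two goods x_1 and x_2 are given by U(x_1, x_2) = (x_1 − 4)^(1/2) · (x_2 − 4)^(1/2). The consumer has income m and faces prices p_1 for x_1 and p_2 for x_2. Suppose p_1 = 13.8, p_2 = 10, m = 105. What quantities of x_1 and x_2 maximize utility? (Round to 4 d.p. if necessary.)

x_1* = 4.3551, x_2* = 4.49

MRS = (x_2−4)/(x_1−4). Tangency with p_1/p_2 gives x_2−4 = (p_1/p_2)·(x_1−4).
After buying the subsistence bundle (4, 4), a share 0.5 of the remaining income goes to x_1: x_1* = 4 + 0.5·(m − 4p_1 − 4p_2)/p_1.
Discretionary income = 105 − 4·13.8 − 4·10 = 9.8; x_1* = 4 + 0.5·9.8/13.8 = 4.3551; x_2* = 4 + 0.5·9.8/10 = 4.49.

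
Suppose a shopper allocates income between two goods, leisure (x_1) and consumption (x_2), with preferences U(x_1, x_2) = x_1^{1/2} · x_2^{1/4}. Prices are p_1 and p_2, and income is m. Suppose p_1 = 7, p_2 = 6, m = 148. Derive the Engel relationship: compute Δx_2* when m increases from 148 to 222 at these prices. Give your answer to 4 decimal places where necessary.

Δx_2* = 4.1111

The MRS is 2·x_2/x_1. Set MRS = p_1/p_2.
So 0.5·p_2·x_2 = 0.25·p_1·x_1; combined with the budget, a share 2/3 of income goes to x_1.
Demand: x_1*(p_1,p_2,m) = 2/3·m/p_1 and x_2* = 1/3·m/p_2.
At p_1=7, p_2=6, m=148: x_2* = 1/3·148/6 = 8.2222.
At m' = 222: x_2* = 12.3333. Change: 12.3333 − 8.2222 = 4.1111.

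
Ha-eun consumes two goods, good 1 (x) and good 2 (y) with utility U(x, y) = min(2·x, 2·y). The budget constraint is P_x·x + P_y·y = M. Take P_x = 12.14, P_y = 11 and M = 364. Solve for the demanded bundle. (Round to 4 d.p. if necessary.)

Leontief preferences: the optimum is at the kink where x/2 = y/2, i.e. y = x.
Budget: P_x·x + P_y·x = M, so (2·P_x + 2·P_y)·x = 2·M.
Demand: x*(P_x,P_y,M) = 2·M/(2·P_x + 2·P_y), y* = 2·M/(2·P_x + 2·P_y).
Here 2·12.14 + 2·11 = 46.28, giving x* = 15.7303 and y* = 15.7303.

x* = 15.7303, y* = 15.7303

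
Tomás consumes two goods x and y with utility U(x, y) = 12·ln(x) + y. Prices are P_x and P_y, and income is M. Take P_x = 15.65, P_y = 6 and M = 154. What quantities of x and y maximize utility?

At the given prices: x* = 12·6/15.65 = 4.6006, and y* = 13.6667.

x* = 4.6006, y* = 13.6667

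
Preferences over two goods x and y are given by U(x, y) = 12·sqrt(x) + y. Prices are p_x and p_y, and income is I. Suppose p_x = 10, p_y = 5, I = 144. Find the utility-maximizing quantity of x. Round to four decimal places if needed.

x* = 9

Set MRS = p_x/p_y: 6·x^(−1/2) = p_x/p_y.
Thus x* = (6·p_y/p_x)² — independent of I — with the rest of income spent on y.
Plugging in: x* = (6·5/10)² = 9.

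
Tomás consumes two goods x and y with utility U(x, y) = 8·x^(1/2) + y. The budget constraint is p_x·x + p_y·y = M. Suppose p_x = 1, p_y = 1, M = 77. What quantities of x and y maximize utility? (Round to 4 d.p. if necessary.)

x* = 16, y* = 61

Solve: √x = 4·p_y/p_x, so x*(p_x,p_y) = (4·p_y/p_x)², and y* = (M − p_x·x*)/p_y.
Plugging in: x* = (4·1/1)² = 16, y* = 61.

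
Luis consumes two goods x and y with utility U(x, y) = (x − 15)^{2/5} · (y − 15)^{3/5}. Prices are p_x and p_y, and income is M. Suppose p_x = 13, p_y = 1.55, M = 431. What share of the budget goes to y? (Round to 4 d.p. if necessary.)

share on y = 0.3501

After buying the subsistence bundle (15, 15), a share 0.4 of the remaining income goes to x: x* = 15 + 0.4·(M − 15p_x − 15p_y)/p_x.
Discretionary income = 431 − 15·13 − 15·1.55 = 212.75; x* = 15 + 0.4·212.75/13 = 21.5462; y* = 15 + 0.6·212.75/1.55 = 97.3548.
Expenditure on y: 1.55·97.3548 = 150.9; share = 0.3501.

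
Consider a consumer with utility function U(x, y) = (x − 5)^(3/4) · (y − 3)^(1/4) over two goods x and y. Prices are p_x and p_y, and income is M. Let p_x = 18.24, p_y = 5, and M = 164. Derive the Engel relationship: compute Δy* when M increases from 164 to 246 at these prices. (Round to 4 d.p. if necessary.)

Δy* = 4.1

MRS = 3·(y−3)/(x−5). Tangency with p_x/p_y gives y−3 = (1/3)·(p_x/p_y)·(x−5).
After buying the subsistence bundle (5, 3), a share 0.75 of the remaining income goes to x: x* = 5 + 0.75·(M − 5p_x − 3p_y)/p_x.
Discretionary income = 164 − 5·18.24 − 3·5 = 57.8; y* = 3 + 0.25·57.8/5 = 5.89.
At M' = 246: y* = 9.99. Change: 9.99 − 5.89 = 4.1.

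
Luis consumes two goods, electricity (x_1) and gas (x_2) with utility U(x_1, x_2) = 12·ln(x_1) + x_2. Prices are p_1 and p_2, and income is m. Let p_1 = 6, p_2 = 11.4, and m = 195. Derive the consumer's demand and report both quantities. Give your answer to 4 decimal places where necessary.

MU_x_1 = 12/x_1, MU_x_2 = 1. Tangency: 12/x_1 = p_1/p_2.
So x_1*(p_1,p_2) = 12·p_2/p_1, independent of income; and x_2* = (m − 12·p_2)/p_2.
At the given prices: x_1* = 12·11.4/6 = 22.8, and x_2* = 5.1053.

x_1* = 22.8, x_2* = 5.1053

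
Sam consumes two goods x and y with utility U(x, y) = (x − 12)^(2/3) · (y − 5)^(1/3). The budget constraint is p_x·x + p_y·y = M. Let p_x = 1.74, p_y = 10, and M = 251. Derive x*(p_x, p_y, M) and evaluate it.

x* = 81.0115

Let x' = x−12, y' = y−5. MRS = 2·y'/x' = p_x/p_y.
After buying the subsistence bundle (12, 5), a share 2/3 of the remaining income goes to x: x* = 12 + 2/3·(M − 12p_x − 5p_y)/p_x.
Discretionary income = 251 − 12·1.74 − 5·10 = 180.12; x* = 12 + 2/3·180.12/1.74 = 81.0115.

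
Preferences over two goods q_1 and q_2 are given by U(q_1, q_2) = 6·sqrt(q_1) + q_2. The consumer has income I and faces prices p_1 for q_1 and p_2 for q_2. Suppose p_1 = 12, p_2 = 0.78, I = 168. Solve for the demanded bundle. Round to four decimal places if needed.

q_1* = 0.038, q_2* = 214.7996

Set MRS = p_1/p_2: 3·q_1^(−1/2) = p_1/p_2.
Thus q_1* = (3·p_2/p_1)² — independent of I — with the rest of income spent on q_2.
Plugging in: q_1* = (3·0.78/12)² = 0.038, q_2* = 214.7996.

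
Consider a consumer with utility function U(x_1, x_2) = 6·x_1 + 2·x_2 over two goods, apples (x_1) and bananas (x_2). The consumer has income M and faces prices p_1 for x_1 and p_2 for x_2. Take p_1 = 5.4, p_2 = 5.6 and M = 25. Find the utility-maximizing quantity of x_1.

Perfect substitutes: compare marginal utility per dollar. 6/p_1 vs 2/p_2 → 1.1111 vs 0.3571.
x_1 gives more utility per dollar, so spend all income on x_1: x_1* = M/p_1, x_2* = 0.
Numerically: x_1* = 4.6296, x_2* = 0.

x_1* = 4.6296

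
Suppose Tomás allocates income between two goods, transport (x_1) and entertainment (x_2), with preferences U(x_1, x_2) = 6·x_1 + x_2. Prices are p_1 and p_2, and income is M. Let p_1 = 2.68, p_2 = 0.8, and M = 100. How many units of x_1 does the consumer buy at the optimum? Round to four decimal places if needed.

Linear utility — the consumer picks whichever good has higher MU/price: 6/2.68 = 2.2388 vs 1/0.8 = 1.25.
x_1 gives more utility per dollar, so spend all income on x_1: x_1* = M/p_1, x_2* = 0.
Numerically: x_1* = 37.3134, x_2* = 0.

x_1* = 37.3134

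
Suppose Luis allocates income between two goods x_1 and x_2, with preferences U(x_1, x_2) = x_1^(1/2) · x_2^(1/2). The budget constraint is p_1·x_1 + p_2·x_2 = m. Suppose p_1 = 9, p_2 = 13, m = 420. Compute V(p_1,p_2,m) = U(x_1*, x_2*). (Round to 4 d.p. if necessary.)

V = 19.4145

MU_x_1/MU_x_2 = (0.5·x_2)/(0.5·x_1); tangency sets this equal to p_1/p_2.
So 0.5·p_2·x_2 = 0.5·p_1·x_1; combined with the budget, a share 0.5 of income goes to x_1.
Demand: x_1*(p_1,p_2,m) = 0.5·m/p_1 and x_2* = 0.5·m/p_2.
At p_1=9, p_2=13, m=420: x_1* = 0.5·420/9 = 23.3333, x_2* = 16.1538.
Utility at the optimum: U(23.3333, 16.1538) = 19.4145.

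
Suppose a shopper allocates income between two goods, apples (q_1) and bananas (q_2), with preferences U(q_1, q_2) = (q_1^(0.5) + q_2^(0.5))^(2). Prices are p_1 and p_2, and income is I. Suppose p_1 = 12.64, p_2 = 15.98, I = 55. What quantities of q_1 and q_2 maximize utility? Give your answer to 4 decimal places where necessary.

MRS = MU_q_1/MU_q_2 = (q_2/q_1)^(0.5). Set equal to p_1/p_2.
Hence q_2/q_1 = (p_1/p_2)^(1/(0.5)), i.e. raised to the 2 power.
Substitute q_2 = (q_2/q_1)·q_1 into the budget: q_1* = I/(p_1 + p_2·(q_2/q_1)).
Numerically q_2/q_1 = 0.625663, so q_1* = 55/(12.64 + 15.98·0.625663) = 2.4295 and q_2* = 0.625663·2.4295 = 1.5201.

q_1* = 2.4295, q_2* = 1.5201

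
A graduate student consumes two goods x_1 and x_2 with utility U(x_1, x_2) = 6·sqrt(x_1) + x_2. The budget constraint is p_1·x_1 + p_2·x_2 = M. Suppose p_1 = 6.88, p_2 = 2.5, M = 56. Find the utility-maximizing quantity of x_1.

Set MRS = p_1/p_2: 3·x_1^(−1/2) = p_1/p_2.
Thus x_1* = (3·p_2/p_1)² — independent of M — with the rest of income spent on x_2.
Plugging in: x_1* = (3·2.5/6.88)² = 1.1884.

x_1* = 1.1884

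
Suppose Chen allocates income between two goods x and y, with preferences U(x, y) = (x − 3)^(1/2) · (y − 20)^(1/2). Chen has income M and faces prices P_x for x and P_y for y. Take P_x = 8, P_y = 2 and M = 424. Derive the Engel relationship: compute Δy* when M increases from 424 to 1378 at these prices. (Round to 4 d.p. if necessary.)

Δy* = 238.5

After buying the subsistence bundle (3, 20), a share 0.5 of the remaining income goes to x: x* = 3 + 0.5·(M − 3P_x − 20P_y)/P_x.
Discretionary income = 424 − 3·8 − 20·2 = 360; y* = 20 + 0.5·360/2 = 110.
At M' = 1378: y* = 348.5. Change: 348.5 − 110 = 238.5.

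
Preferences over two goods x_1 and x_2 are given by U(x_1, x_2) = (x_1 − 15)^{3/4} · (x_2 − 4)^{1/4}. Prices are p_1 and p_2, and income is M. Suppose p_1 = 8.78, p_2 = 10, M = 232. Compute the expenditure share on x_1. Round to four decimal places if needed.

Discretionary income = 232 − 15·8.78 − 4·10 = 60.3; x_1* = 15 + 0.75·60.3/8.78 = 20.1509; x_2* = 4 + 0.25·60.3/10 = 5.5075.
Expenditure on x_1: 8.78·20.1509 = 176.925; share = 0.7626.

share on x_1 = 0.7626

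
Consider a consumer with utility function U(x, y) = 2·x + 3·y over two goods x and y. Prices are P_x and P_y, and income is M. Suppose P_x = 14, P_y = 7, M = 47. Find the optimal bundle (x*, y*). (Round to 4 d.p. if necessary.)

Linear utility — the consumer picks whichever good has higher MU/price: 2/14 = 0.1429 vs 3/7 = 0.4286.
y gives more utility per dollar, so spend all income on y: y* = M/P_y, x* = 0.
Numerically: x* = 0, y* = 6.7143.

x* = 0, y* = 6.7143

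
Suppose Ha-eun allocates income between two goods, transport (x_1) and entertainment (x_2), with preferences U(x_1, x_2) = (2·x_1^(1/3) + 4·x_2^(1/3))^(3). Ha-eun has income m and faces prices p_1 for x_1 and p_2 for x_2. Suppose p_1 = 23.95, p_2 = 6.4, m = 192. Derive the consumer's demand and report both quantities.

x_1* = 1.2388, x_2* = 25.3643

From the CES first-order condition, (1/2)·(x_2/x_1)^(2/3) = p_1/p_2.
Solve for the ratio: x_2/x_1 = [2·p_1/p_2]^(1.5).
With the ratio pinned down, the budget gives x_1* = m/(p_1 + p_2·(x_2/x_1)) and x_2* = (x_2/x_1)·x_1*.
Numerically x_2/x_1 = 20.475443, so x_1* = 192/(23.95 + 6.4·20.475443) = 1.2388 and x_2* = 20.475443·1.2388 = 25.3643.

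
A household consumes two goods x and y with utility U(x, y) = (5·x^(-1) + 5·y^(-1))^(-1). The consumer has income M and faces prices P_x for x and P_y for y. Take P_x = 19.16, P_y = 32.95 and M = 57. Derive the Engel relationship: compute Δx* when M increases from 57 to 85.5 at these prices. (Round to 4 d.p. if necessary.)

From the CES first-order condition, (y/x)^(2) = P_x/P_y.
Hence y/x = (P_x/P_y)^(1/(2)), i.e. raised to the 0.5 power.
Substitute y = (y/x)·x into the budget: x* = M/(P_x + P_y·(y/x)).
Numerically y/x = 0.762553, so x* = 57/(19.16 + 32.95·0.762553) = 1.2871.
At M' = 85.5: x* = 1.9306. Change: 1.9306 − 1.2871 = 0.6435.

Δx* = 0.6435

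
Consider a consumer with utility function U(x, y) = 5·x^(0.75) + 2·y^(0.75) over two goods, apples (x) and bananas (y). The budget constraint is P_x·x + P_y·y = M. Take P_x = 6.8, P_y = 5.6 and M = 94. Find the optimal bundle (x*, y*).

MRS = MU_x/MU_y = (5/2)·(y/x)^(0.25). Set equal to P_x/P_y.
Solve for the ratio: y/x = [(2/5)·P_x/P_y]^(4).
With the ratio pinned down, the budget gives x* = M/(P_x + P_y·(y/x)) and y* = (y/x)·x*.
Numerically y/x = 0.055657, so x* = 94/(6.8 + 5.6·0.055657) = 13.2177 and y* = 0.055657·13.2177 = 0.7357.

x* = 13.2177, y* = 0.7357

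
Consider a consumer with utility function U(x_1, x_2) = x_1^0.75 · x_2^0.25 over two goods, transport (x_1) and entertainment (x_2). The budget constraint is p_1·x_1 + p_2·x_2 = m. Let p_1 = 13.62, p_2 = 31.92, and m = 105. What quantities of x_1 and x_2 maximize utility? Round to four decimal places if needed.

x_1* = 5.7819, x_2* = 0.8224

Tangency: MRS = 3·x_2/x_1 = p_1/p_2.
So 0.75·p_2·x_2 = 0.25·p_1·x_1; combined with the budget, a share 0.75 of income goes to x_1.
Demand: x_1*(p_1,p_2,m) = 0.75·m/p_1 and x_2* = 0.25·m/p_2.
At p_1=13.62, p_2=31.92, m=105: x_1* = 0.75·105/13.62 = 5.7819, x_2* = 0.8224.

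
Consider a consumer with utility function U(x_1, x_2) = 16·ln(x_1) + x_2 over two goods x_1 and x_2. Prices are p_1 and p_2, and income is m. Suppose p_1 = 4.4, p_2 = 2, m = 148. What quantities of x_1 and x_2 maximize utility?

Set MRS = p_1/p_2: (16/x_1)/1 = p_1/p_2.
So x_1*(p_1,p_2) = 16·p_2/p_1, independent of income; and x_2* = (m − 16·p_2)/p_2.
At the given prices: x_1* = 16·2/4.4 = 7.2727, and x_2* = 58.

x_1* = 7.2727, x_2* = 58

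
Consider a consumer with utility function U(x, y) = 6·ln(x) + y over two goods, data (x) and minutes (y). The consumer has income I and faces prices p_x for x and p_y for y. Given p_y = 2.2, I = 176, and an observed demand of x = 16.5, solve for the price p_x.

p_x = 0.8

MU_x = 6/x, MU_y = 1. Tangency: 6/x = p_x/p_y.
So x*(p_x,p_y) = 6·p_y/p_x, independent of income; and y* = (I − 6·p_y)/p_y.
Set x* = 16.5 in the demand function and solve for p_x: p_x = 0.8.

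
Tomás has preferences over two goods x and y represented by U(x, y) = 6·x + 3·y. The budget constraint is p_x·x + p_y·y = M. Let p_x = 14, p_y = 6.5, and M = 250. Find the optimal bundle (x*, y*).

y gives more utility per dollar, so spend all income on y: y* = M/p_y, x* = 0.
Numerically: x* = 0, y* = 38.4615.

x* = 0, y* = 38.4615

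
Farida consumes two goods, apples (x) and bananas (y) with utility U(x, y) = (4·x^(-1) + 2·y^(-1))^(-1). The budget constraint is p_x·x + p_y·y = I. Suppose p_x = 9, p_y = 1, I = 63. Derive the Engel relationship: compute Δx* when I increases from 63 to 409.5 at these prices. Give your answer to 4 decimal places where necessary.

Numerically y/x = 2.12132, so x* = 63/(9 + 1·2.12132) = 5.6648.
At I' = 409.5: x* = 36.8212. Change: 36.8212 − 5.6648 = 31.1564.

Δx* = 31.1564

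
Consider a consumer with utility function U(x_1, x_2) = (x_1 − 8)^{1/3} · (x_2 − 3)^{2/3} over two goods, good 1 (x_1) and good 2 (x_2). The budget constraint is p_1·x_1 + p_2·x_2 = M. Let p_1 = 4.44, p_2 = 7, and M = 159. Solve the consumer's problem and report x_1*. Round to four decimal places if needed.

This is Cobb-Douglas in (x_1−8, x_2−3): tangency gives 1/3·p_2·(x_2−3) = 2/3·p_1·(x_1−8).
Substituting into the budget: x_1* = 8 + 1/3·(M − 8·p_1 − 3·p_2)/p_1, and x_2* = 3 + 2/3·(…)/p_2.
Discretionary income = 159 − 8·4.44 − 3·7 = 102.48; x_1* = 8 + 1/3·102.48/4.44 = 15.6937.

x_1* = 15.6937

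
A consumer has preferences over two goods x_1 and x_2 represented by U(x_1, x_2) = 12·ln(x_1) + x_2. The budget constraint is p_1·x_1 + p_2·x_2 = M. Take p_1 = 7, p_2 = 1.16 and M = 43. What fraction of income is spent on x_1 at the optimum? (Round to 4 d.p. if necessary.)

MU_x_1 = 12/x_1, MU_x_2 = 1. Tangency: 12/x_1 = p_1/p_2.
So x_1*(p_1,p_2) = 12·p_2/p_1, independent of income; and x_2* = (M − 12·p_2)/p_2.
At the given prices: x_1* = 12·1.16/7 = 1.9886, and x_2* = 25.069.
Expenditure on x_1: 7·1.9886 = 13.92; share = 0.3237.

share on x_1 = 0.3237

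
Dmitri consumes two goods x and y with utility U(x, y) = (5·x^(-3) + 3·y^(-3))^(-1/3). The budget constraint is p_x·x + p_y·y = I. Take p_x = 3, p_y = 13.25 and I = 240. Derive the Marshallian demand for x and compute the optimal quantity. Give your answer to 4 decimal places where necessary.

x* = 21.731

MU_x ∝ 5·x^(-4), MU_y ∝ 3·y^(-4), so MRS = (5/3)·(y/x)^(4) = p_x/p_y.
Hence y/x = ((3/5)·p_x/p_y)^(1/(4)), i.e. raised to the 0.25 power.
Substitute y = (y/x)·x into the budget: x* = I/(p_x + p_y·(y/x)).
Numerically y/x = 0.607105, so x* = 240/(3 + 13.25·0.607105) = 21.731.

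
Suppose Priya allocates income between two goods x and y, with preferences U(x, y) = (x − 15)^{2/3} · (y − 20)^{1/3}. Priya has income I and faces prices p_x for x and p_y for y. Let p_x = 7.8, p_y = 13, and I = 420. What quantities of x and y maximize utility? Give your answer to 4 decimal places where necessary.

x* = 18.6752, y* = 21.1026

After buying the subsistence bundle (15, 20), a share 2/3 of the remaining income goes to x: x* = 15 + 2/3·(I − 15p_x − 20p_y)/p_x.
Discretionary income = 420 − 15·7.8 − 20·13 = 43; x* = 15 + 2/3·43/7.8 = 18.6752; y* = 20 + 1/3·43/13 = 21.1026.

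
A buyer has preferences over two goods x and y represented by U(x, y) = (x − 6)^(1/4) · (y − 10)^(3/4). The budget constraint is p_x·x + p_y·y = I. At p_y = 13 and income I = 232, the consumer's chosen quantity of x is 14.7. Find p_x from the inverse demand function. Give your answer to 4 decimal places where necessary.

Let x' = x−6, y' = y−10. MRS = (1/3)·y'/x' = p_x/p_y.
After buying the subsistence bundle (6, 10), a share 0.25 of the remaining income goes to x: x* = 6 + 0.25·(I − 6p_x − 10p_y)/p_x.
Set x* = 14.7 in the demand function and solve for p_x: p_x = 2.5.

p_x = 2.5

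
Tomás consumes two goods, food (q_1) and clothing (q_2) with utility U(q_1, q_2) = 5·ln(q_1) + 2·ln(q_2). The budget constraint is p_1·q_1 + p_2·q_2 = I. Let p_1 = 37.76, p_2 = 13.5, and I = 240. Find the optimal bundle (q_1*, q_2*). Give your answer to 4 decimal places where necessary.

MU_q_1/MU_q_2 = (5·q_2)/(2·q_1); tangency sets this equal to p_1/p_2.
So 5·p_2·q_2 = 2·p_1·q_1; combined with the budget, a share 5/7 of income goes to q_1.
Demand: q_1*(p_1,p_2,I) = 5/7·I/p_1 and q_2* = 2/7·I/p_2.
At p_1=37.76, p_2=13.5, I=240: q_1* = 5/7·240/37.76 = 4.54, q_2* = 5.0794.

q_1* = 4.54, q_2* = 5.0794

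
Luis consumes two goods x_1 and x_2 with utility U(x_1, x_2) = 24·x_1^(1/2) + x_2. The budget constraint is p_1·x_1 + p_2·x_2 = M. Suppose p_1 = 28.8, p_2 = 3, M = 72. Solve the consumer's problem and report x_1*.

Plugging in: x_1* = (12·3/28.8)² = 1.5625.

x_1* = 1.5625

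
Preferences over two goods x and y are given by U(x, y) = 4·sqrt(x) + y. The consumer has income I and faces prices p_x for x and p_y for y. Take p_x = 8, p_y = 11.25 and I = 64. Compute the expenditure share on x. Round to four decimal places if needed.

share on x = 0.9888

Solve: √x = 2·p_y/p_x, so x*(p_x,p_y) = (2·p_y/p_x)², and y* = (I − p_x·x*)/p_y.
Plugging in: x* = (2·11.25/8)² = 7.9102, y* = 0.0639.
Expenditure on x: 8·7.9102 = 63.2812; share = 0.9888.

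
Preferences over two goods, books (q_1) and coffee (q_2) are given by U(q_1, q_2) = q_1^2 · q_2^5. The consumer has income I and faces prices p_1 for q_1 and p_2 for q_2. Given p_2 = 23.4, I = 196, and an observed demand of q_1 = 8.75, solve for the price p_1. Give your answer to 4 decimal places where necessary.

The MRS is (2/5)·q_2/q_1. Set MRS = p_1/p_2.
Rearranging, p_2·q_2 = (5/2)·p_1·q_1. Substituting into the budget gives p_1·q_1·(1 + (5/2)) = I.
Demand: q_1*(p_1,p_2,I) = 2/7·I/p_1 and q_2* = 5/7·I/p_2.
Set q_1* = 8.75 in the demand function and solve for p_1: p_1 = 6.4.

p_1 = 6.4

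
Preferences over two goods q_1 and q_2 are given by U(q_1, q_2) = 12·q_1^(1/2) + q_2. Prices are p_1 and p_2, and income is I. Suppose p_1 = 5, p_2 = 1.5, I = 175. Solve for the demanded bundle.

Solve: √q_1 = 6·p_2/p_1, so q_1*(p_1,p_2) = (6·p_2/p_1)², and q_2* = (I − p_1·q_1*)/p_2.
Plugging in: q_1* = (6·1.5/5)² = 3.24, q_2* = 105.8667.

q_1* = 3.24, q_2* = 105.8667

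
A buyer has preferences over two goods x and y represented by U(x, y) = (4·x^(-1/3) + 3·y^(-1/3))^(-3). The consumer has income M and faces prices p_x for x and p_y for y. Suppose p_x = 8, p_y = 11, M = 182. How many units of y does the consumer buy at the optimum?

y* = 7.7104

From the CES first-order condition, (4/3)·(y/x)^(4/3) = p_x/p_y.
Solve for the ratio: y/x = [(3/4)·p_x/p_y]^(0.75).
Substitute y = (y/x)·x into the budget: x* = M/(p_x + p_y·(y/x)).
Numerically y/x = 0.634701, so x* = 182/(8 + 11·0.634701) = 12.1481 and y* = 0.634701·12.1481 = 7.7104.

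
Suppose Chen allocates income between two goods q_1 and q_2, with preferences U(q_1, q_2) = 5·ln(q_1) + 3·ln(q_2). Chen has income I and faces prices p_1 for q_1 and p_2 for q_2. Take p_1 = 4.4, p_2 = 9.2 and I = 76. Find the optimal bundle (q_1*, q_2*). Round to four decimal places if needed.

MU_q_1/MU_q_2 = (5·q_2)/(3·q_1); tangency sets this equal to p_1/p_2.
So 5·p_2·q_2 = 3·p_1·q_1; combined with the budget, a share 0.625 of income goes to q_1.
Demand: q_1*(p_1,p_2,I) = 0.625·I/p_1 and q_2* = 0.375·I/p_2.
At p_1=4.4, p_2=9.2, I=76: q_1* = 0.625·76/4.4 = 10.7955, q_2* = 3.0978.

q_1* = 10.7955, q_2* = 3.0978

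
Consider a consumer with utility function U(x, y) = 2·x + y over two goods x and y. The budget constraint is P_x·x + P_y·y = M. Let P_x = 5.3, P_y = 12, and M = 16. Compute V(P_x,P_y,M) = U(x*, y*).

V = 6.0377

Perfect substitutes: compare marginal utility per dollar. 2/P_x vs 1/P_y → 0.3774 vs 0.0833.
x gives more utility per dollar, so spend all income on x: x* = M/P_x, y* = 0.
Numerically: x* = 3.0189, y* = 0.
Utility at the optimum: U(3.0189, 0) = 6.0377.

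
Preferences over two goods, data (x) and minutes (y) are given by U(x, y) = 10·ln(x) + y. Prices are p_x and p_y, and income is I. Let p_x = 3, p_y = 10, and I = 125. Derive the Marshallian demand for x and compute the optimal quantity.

x* = 33.3333

MU_x = 10/x, MU_y = 1. Tangency: 10/x = p_x/p_y.
So x*(p_x,p_y) = 10·p_y/p_x, independent of income; and y* = (I − 10·p_y)/p_y.
At the given prices: x* = 10·10/3 = 33.3333.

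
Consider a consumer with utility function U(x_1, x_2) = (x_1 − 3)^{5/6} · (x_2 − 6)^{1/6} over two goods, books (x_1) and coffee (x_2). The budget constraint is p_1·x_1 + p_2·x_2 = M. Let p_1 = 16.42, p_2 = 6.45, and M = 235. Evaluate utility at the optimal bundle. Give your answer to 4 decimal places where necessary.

MRS = 5·(x_2−6)/(x_1−3). Tangency with p_1/p_2 gives x_2−6 = (1/5)·(p_1/p_2)·(x_1−3).
After buying the subsistence bundle (3, 6), a share 5/6 of the remaining income goes to x_1: x_1* = 3 + 5/6·(M − 3p_1 − 6p_2)/p_1.
Discretionary income = 235 − 3·16.42 − 6·6.45 = 147.04; x_1* = 3 + 5/6·147.04/16.42 = 10.4624; x_2* = 6 + 1/6·147.04/6.45 = 9.7995.
Utility at the optimum: U(10.4624, 9.7995) = 6.6684.

V = 6.6684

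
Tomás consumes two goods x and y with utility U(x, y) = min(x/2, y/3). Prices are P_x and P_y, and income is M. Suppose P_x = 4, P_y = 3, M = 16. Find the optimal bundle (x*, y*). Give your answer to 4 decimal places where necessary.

Here 2·4 + 3·3 = 17, giving x* = 1.8824 and y* = 2.8235.

x* = 1.8824, y* = 2.8235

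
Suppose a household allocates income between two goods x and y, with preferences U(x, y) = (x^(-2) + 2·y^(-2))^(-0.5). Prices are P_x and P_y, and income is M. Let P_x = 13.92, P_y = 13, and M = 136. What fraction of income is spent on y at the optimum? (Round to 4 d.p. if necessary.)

MRS = MU_x/MU_y = (1/2)·(y/x)^(3). Set equal to P_x/P_y.
Hence y/x = (2·P_x/P_y)^(1/(3)), i.e. raised to the 1/3 power.
With the ratio pinned down, the budget gives x* = M/(P_x + P_y·(y/x)) and y* = (y/x)·x*.
Numerically y/x = 1.288967, so x* = 136/(13.92 + 13·1.288967) = 4.4333 and y* = 1.288967·4.4333 = 5.7144.
Expenditure on y: 13·5.7144 = 74.2878; share = 0.5462.

share on y = 0.5462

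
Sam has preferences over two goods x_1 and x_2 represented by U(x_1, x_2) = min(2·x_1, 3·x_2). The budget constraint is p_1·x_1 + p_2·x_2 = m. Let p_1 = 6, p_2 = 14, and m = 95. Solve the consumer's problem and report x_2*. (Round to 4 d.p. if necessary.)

x_2* = 4.1304

Demand: x_1*(p_1,p_2,m) = 3·m/(3·p_1 + 2·p_2), x_2* = 2·m/(3·p_1 + 2·p_2).
Here 3·6 + 2·14 = 46, giving x_2* = 4.1304.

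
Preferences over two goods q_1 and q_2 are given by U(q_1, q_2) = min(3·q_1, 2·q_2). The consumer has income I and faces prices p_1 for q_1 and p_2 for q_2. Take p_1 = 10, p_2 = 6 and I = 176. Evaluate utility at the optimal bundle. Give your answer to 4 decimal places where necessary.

V = 27.7895

With perfect complements, no substitution: consume in ratio q_1:q_2 = 2:3.
Budget: p_1·q_1 + p_2·(3/2)·q_1 = I, so (2·p_1 + 3·p_2)·q_1 = 2·I.
Demand: q_1*(p_1,p_2,I) = 2·I/(2·p_1 + 3·p_2), q_2* = 3·I/(2·p_1 + 3·p_2).
Here 2·10 + 3·6 = 38, giving q_1* = 9.2632 and q_2* = 13.8947.
Utility at the optimum: U(9.2632, 13.8947) = 27.7895.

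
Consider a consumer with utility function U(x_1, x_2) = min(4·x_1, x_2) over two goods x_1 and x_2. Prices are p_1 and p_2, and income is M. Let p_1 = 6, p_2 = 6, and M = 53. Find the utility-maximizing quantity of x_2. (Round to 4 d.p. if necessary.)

x_2* = 7.0667

With perfect complements, no substitution: consume in ratio x_1:x_2 = 1:4.
Budget: p_1·x_1 + p_2·4·x_1 = M, so (p_1 + 4·p_2)·x_1 = M.
Demand: x_1*(p_1,p_2,M) = M/(p_1 + 4·p_2), x_2* = 4·M/(p_1 + 4·p_2).
Here 6 + 4·6 = 30, giving x_2* = 7.0667.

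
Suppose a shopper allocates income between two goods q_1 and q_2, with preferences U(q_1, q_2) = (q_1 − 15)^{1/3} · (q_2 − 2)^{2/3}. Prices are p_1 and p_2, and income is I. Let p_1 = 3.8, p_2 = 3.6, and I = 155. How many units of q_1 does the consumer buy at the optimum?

Discretionary income = 155 − 15·3.8 − 2·3.6 = 90.8; q_1* = 15 + 1/3·90.8/3.8 = 22.9649.

q_1* = 22.9649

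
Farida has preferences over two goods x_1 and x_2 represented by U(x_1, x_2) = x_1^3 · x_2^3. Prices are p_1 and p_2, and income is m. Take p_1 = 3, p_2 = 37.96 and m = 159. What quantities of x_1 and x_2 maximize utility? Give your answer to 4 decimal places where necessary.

The MRS is x_2/x_1. Set MRS = p_1/p_2.
Rearranging, p_2·x_2 = p_1·x_1. Substituting into the budget gives p_1·x_1·(1 + 1) = m.
Demand: x_1*(p_1,p_2,m) = 0.5·m/p_1 and x_2* = 0.5·m/p_2.
At p_1=3, p_2=37.96, m=159: x_1* = 0.5·159/3 = 26.5, x_2* = 2.0943.

x_1* = 26.5, x_2* = 2.0943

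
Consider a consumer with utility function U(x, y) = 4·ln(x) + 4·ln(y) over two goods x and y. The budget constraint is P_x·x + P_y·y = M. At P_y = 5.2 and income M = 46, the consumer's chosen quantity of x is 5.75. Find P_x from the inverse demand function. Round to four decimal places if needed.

P_x = 4

Tangency: MRS = y/x = P_x/P_y.
Rearranging, P_y·y = P_x·x. Substituting into the budget gives P_x·x·(1 + 1) = M.
Demand: x*(P_x,P_y,M) = 0.5·M/P_x and y* = 0.5·M/P_y.
Set x* = 5.75 in the demand function and solve for P_x: P_x = 4.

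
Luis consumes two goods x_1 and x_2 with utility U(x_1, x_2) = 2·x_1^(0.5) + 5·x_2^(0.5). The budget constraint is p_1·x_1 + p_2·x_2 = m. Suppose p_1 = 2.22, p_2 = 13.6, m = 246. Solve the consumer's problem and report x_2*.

From the CES first-order condition, (2/5)·(x_2/x_1)^(0.5) = p_1/p_2.
Hence x_2/x_1 = ((5/2)·p_1/p_2)^(1/(0.5)), i.e. raised to the 2 power.
Substitute x_2 = (x_2/x_1)·x_1 into the budget: x_1* = m/(p_1 + p_2·(x_2/x_1)).
Numerically x_2/x_1 = 0.166536, so x_1* = 246/(2.22 + 13.6·0.166536) = 54.8508 and x_2* = 0.166536·54.8508 = 9.1346.

x_2* = 9.1346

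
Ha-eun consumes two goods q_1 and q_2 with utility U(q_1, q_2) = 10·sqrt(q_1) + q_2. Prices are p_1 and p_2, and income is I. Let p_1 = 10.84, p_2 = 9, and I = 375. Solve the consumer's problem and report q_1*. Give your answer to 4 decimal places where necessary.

Utility is quasi-linear in q_2; the FOC for q_1 is 5/√q_1 = p_1/p_2.
Solve: √q_1 = 5·p_2/p_1, so q_1*(p_1,p_2) = (5·p_2/p_1)², and q_2* = (I − p_1·q_1*)/p_2.
Plugging in: q_1* = (5·9/10.84)² = 17.2332.

q_1* = 17.2332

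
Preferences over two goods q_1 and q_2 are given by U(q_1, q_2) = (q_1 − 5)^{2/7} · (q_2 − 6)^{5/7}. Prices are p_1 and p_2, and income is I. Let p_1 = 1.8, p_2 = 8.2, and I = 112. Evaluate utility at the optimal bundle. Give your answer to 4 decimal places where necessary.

V = 5.5629

Let q_1' = q_1−5, q_2' = q_2−6. MRS = (2/5)·q_2'/q_1' = p_1/p_2.
Substituting into the budget: q_1* = 5 + 2/7·(I − 5·p_1 − 6·p_2)/p_1, and q_2* = 6 + 5/7·(…)/p_2.
Discretionary income = 112 − 5·1.8 − 6·8.2 = 53.8; q_1* = 5 + 2/7·53.8/1.8 = 13.5397; q_2* = 6 + 5/7·53.8/8.2 = 10.6864.
Utility at the optimum: U(13.5397, 10.6864) = 5.5629.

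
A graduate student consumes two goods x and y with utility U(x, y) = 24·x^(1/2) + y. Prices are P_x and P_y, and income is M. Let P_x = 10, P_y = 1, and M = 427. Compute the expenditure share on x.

MU_x = 12/√x, MU_y = 1. Tangency: 12/√x = P_x/P_y.
Thus x* = (12·P_y/P_x)² — independent of M — with the rest of income spent on y.
Plugging in: x* = (12·1/10)² = 1.44, y* = 412.6.
Expenditure on x: 10·1.44 = 14.4; share = 0.0337.

share on x = 0.0337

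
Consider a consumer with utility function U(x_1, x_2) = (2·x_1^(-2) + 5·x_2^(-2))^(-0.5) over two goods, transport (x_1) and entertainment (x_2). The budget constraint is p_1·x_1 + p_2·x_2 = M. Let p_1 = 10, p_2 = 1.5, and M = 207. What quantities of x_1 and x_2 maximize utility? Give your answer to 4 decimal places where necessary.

x_1* = 14.9658, x_2* = 38.2281

MU_x_1 ∝ 2·x_1^(-3), MU_x_2 ∝ 5·x_2^(-3), so MRS = (2/5)·(x_2/x_1)^(3) = p_1/p_2.
Solve for the ratio: x_2/x_1 = [(5/2)·p_1/p_2]^(1/3).
Substitute x_2 = (x_2/x_1)·x_1 into the budget: x_1* = M/(p_1 + p_2·(x_2/x_1)).
Numerically x_2/x_1 = 2.554365, so x_1* = 207/(10 + 1.5·2.554365) = 14.9658 and x_2* = 2.554365·14.9658 = 38.2281.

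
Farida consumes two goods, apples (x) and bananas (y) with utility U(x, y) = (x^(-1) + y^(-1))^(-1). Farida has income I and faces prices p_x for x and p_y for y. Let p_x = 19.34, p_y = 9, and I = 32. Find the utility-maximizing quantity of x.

From the CES first-order condition, (y/x)^(2) = p_x/p_y.
Solve for the ratio: y/x = [p_x/p_y]^(0.5).
With the ratio pinned down, the budget gives x* = I/(p_x + p_y·(y/x)) and y* = (y/x)·x*.
Numerically y/x = 1.465909, so x* = 32/(19.34 + 9·1.465909) = 0.9836.

x* = 0.9836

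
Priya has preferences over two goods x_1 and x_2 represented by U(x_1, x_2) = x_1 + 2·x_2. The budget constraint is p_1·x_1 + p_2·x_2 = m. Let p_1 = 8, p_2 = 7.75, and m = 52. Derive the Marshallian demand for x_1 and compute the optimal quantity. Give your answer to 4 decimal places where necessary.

x_1* = 0

x_2 gives more utility per dollar, so spend all income on x_2: x_2* = m/p_2, x_1* = 0.
Numerically: x_1* = 0, x_2* = 6.7097.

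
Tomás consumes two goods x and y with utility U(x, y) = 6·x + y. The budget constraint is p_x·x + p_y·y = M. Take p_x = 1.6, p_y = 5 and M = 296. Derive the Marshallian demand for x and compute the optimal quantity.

x* = 185

x gives more utility per dollar, so spend all income on x: x* = M/p_x, y* = 0.
Numerically: x* = 185, y* = 0.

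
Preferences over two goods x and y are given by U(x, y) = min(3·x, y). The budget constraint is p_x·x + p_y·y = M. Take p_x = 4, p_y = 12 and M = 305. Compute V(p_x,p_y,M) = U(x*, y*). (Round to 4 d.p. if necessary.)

V = 22.875

Leontief preferences: the optimum is at the kink where x/1 = y/3, i.e. y = 3·x.
Budget: p_x·x + p_y·3·x = M, so (p_x + 3·p_y)·x = M.
Demand: x*(p_x,p_y,M) = M/(p_x + 3·p_y), y* = 3·M/(p_x + 3·p_y).
Here 4 + 3·12 = 40, giving x* = 7.625 and y* = 22.875.
Utility at the optimum: U(7.625, 22.875) = 22.875.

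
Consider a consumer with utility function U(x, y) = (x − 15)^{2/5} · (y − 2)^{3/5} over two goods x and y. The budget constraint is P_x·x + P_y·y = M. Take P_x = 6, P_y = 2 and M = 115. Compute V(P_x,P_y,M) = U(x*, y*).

MRS = (2/3)·(y−2)/(x−15). Tangency with P_x/P_y gives y−2 = (3/2)·(P_x/P_y)·(x−15).
After buying the subsistence bundle (15, 2), a share 0.4 of the remaining income goes to x: x* = 15 + 0.4·(M − 15P_x − 2P_y)/P_x.
Discretionary income = 115 − 15·6 − 2·2 = 21; x* = 15 + 0.4·21/6 = 16.4; y* = 2 + 0.6·21/2 = 8.3.
Utility at the optimum: U(16.4, 8.3) = 3.4519.

V = 3.4519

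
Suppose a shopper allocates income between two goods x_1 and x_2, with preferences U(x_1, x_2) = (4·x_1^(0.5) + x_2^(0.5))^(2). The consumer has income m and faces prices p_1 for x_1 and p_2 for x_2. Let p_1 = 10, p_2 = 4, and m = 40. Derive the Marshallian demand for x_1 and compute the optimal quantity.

MRS = MU_x_1/MU_x_2 = 4·(x_2/x_1)^(0.5). Set equal to p_1/p_2.
Solve for the ratio: x_2/x_1 = [(1/4)·p_1/p_2]^(2).
Substitute x_2 = (x_2/x_1)·x_1 into the budget: x_1* = m/(p_1 + p_2·(x_2/x_1)).
Numerically x_2/x_1 = 0.390625, so x_1* = 40/(10 + 4·0.390625) = 3.4595.

x_1* = 3.4595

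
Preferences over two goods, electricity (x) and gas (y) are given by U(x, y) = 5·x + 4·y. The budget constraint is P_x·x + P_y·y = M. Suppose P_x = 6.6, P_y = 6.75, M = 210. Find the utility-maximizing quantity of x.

x* = 31.8182

Linear utility — the consumer picks whichever good has higher MU/price: 5/6.6 = 0.7576 vs 4/6.75 = 0.5926.
x gives more utility per dollar, so spend all income on x: x* = M/P_x, y* = 0.
Numerically: x* = 31.8182, y* = 0.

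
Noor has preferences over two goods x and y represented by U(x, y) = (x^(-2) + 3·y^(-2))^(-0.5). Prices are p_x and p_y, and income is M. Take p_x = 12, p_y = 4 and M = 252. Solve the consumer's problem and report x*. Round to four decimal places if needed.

MRS = MU_x/MU_y = (1/3)·(y/x)^(3). Set equal to p_x/p_y.
Hence y/x = (3·p_x/p_y)^(1/(3)), i.e. raised to the 1/3 power.
Substitute y = (y/x)·x into the budget: x* = M/(p_x + p_y·(y/x)).
Numerically y/x = 2.080084, so x* = 252/(12 + 4·2.080084) = 12.4014.

x* = 12.4014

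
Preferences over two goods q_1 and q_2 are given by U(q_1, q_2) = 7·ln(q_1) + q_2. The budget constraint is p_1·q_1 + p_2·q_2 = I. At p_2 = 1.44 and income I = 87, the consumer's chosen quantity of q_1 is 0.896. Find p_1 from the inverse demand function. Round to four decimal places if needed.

p_1 = 11.25

MU_q_1 = 7/q_1, MU_q_2 = 1. Tangency: 7/q_1 = p_1/p_2.
So q_1*(p_1,p_2) = 7·p_2/p_1, independent of income; and q_2* = (I − 7·p_2)/p_2.
Set q_1* = 0.896 in the demand function and solve for p_1: p_1 = 11.25.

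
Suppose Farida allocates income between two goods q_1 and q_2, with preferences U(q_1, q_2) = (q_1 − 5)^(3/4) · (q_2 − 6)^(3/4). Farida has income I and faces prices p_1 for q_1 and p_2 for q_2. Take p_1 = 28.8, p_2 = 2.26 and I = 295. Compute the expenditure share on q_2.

Let q_1' = q_1−5, q_2' = q_2−6. MRS = q_2'/q_1' = p_1/p_2.
Substituting into the budget: q_1* = 5 + 0.5·(I − 5·p_1 − 6·p_2)/p_1, and q_2* = 6 + 0.5·(…)/p_2.
Discretionary income = 295 − 5·28.8 − 6·2.26 = 137.44; q_1* = 5 + 0.5·137.44/28.8 = 7.3861; q_2* = 6 + 0.5·137.44/2.26 = 36.4071.
Expenditure on q_2: 2.26·36.4071 = 82.28; share = 0.2789.

share on q_2 = 0.2789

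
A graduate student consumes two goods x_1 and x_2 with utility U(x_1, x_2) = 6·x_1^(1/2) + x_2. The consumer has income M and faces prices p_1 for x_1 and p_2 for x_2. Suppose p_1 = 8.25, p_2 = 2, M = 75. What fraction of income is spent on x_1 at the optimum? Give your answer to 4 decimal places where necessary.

MU_x_1 = 3/√x_1, MU_x_2 = 1. Tangency: 3/√x_1 = p_1/p_2.
Solve: √x_1 = 3·p_2/p_1, so x_1*(p_1,p_2) = (3·p_2/p_1)², and x_2* = (M − p_1·x_1*)/p_2.
Plugging in: x_1* = (3·2/8.25)² = 0.5289, x_2* = 35.3182.
Expenditure on x_1: 8.25·0.5289 = 4.3636; share = 0.0582.

share on x_1 = 0.0582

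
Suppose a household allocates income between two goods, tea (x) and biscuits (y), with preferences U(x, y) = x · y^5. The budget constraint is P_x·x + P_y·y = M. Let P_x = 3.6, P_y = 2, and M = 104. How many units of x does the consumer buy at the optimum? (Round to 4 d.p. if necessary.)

Tangency: MRS = (1/5)·y/x = P_x/P_y.
Rearranging, P_y·y = 5·P_x·x. Substituting into the budget gives P_x·x·(1 + 5) = M.
Demand: x*(P_x,P_y,M) = 1/6·M/P_x and y* = 5/6·M/P_y.
At P_x=3.6, P_y=2, M=104: x* = 1/6·104/3.6 = 4.8148.

x* = 4.8148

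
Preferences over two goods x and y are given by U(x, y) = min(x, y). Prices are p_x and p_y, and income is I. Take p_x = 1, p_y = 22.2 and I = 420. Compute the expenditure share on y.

share on y = 0.9569

Here 1 + 22.2 = 23.2, giving x* = 18.1034 and y* = 18.1034.
Expenditure on y: 22.2·18.1034 = 401.8966; share = 0.9569.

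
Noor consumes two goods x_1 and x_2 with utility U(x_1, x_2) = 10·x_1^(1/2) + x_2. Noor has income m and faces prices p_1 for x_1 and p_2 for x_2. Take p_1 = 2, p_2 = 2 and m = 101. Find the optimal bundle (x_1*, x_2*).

x_1* = 25, x_2* = 25.5

Solve: √x_1 = 5·p_2/p_1, so x_1*(p_1,p_2) = (5·p_2/p_1)², and x_2* = (m − p_1·x_1*)/p_2.
Plugging in: x_1* = (5·2/2)² = 25, x_2* = 25.5.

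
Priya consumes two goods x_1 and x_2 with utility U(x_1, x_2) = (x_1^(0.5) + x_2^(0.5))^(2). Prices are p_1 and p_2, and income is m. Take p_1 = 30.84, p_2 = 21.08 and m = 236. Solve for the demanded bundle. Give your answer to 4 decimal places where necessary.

x_1* = 3.1069, x_2* = 6.65

MRS = MU_x_1/MU_x_2 = (x_2/x_1)^(0.5). Set equal to p_1/p_2.
Solve for the ratio: x_2/x_1 = [p_1/p_2]^(2).
Substitute x_2 = (x_2/x_1)·x_1 into the budget: x_1* = m/(p_1 + p_2·(x_2/x_1)).
Numerically x_2/x_1 = 2.140363, so x_1* = 236/(30.84 + 21.08·2.140363) = 3.1069 and x_2* = 2.140363·3.1069 = 6.65.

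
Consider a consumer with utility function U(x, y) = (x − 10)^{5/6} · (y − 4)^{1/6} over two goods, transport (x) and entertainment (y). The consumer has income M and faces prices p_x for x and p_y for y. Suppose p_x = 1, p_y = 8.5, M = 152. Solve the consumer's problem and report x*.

MRS = 5·(y−4)/(x−10). Tangency with p_x/p_y gives y−4 = (1/5)·(p_x/p_y)·(x−10).
Substituting into the budget: x* = 10 + 5/6·(M − 10·p_x − 4·p_y)/p_x, and y* = 4 + 1/6·(…)/p_y.
Discretionary income = 152 − 10·1 − 4·8.5 = 108; x* = 10 + 5/6·108/1 = 100.

x* = 100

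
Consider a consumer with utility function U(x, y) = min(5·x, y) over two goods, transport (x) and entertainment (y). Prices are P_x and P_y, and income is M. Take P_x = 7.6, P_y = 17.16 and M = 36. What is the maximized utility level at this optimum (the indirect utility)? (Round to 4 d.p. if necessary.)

V = 1.9272

Leontief preferences: the optimum is at the kink where x/1 = y/5, i.e. y = 5·x.
Budget: P_x·x + P_y·5·x = M, so (P_x + 5·P_y)·x = M.
Demand: x*(P_x,P_y,M) = M/(P_x + 5·P_y), y* = 5·M/(P_x + 5·P_y).
Here 7.6 + 5·17.16 = 93.4, giving x* = 0.3854 and y* = 1.9272.
Utility at the optimum: U(0.3854, 1.9272) = 1.9272.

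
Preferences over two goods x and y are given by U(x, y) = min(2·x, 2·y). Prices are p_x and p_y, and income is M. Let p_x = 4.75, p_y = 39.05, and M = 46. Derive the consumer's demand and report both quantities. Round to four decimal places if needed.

x* = 1.0502, y* = 1.0502

Demand: x*(p_x,p_y,M) = 2·M/(2·p_x + 2·p_y), y* = 2·M/(2·p_x + 2·p_y).
Here 2·4.75 + 2·39.05 = 87.6, giving x* = 1.0502 and y* = 1.0502.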